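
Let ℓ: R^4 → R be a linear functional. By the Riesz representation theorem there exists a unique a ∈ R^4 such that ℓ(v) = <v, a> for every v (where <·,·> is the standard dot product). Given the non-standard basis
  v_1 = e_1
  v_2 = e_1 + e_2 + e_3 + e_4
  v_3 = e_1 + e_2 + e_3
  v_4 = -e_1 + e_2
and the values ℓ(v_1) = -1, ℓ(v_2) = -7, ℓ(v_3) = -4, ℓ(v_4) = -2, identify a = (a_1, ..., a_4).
a = (-1, -3, 0, -3)

Write a = (a_1, ..., a_4) in the standard basis. For each basis vector v_i, ℓ(v_i) = <v_i, a> is a linear equation in the a_j's. Collect the n equations into a matrix system V a = ℓ, where row i of V is v_i (expressed in the standard basis). Since V is invertible (lower-triangular with 1s on the diagonal, up to permutation), solve by back-substitution:
  V =
[[1, 0, 0, 0],
 [1, 1, 1, 1],
 [1, 1, 1, 0],
 [-1, 1, 0, 0]]
  V a = (-1, -7, -4, -2)
Solving gives a = (-1, -3, 0, -3).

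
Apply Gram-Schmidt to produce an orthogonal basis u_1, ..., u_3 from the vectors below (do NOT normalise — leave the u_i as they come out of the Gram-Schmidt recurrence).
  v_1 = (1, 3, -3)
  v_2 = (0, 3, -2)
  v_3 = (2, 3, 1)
Orthogonal basis:
  u_1 = (1, 3, -3)
  u_2 = (-15/19, 12/19, 7/19)
  u_3 = (45/22, 15/11, 45/22)

Apply the Gram-Schmidt recurrence
  u_1 = v_1
  u_i = v_i − Σ_{j<i} ((v_i · u_j) / (u_j · u_j)) · u_j.

Step by step this gives:
  u_1 = (1, 3, -3)
  u_2 = (-15/19, 12/19, 7/19)
  u_3 = (45/22, 15/11, 45/22)

Orthogonality check:
  u_2 · u_1 = 0 (should be 0)
  u_3 · u_1 = 0 (should be 0)
  u_3 · u_2 = 0 (should be 0)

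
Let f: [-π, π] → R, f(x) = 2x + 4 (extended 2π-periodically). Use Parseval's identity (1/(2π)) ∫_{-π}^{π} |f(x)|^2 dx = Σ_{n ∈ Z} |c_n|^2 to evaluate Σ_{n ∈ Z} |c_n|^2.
Σ |c_n|^2 = 4π^2/3 + 16

Expand and integrate term by term over [-π, π]:
  ∫ (2x)^2 dx = 4·(2π^3/3); ∫ 2·2·(4)·x dx = 0 (odd integrand); ∫ 4^2 dx = 16·2π.
So (1/(2π)) ∫_{-π}^{π} (2x + 4)^2 dx = 4π^2/3 + 16 = 4π^2/3 + 16.
Parseval ⇒ Σ |c_n|^2 = 4π^2/3 + 16.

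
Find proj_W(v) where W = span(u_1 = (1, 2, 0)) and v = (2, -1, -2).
proj_W(v) = (0, 0, 0)

Set up U = [u_1 | ... | u_1] ∈ R^(3×1). The projector onto W = col(U) is P = U (U^T U)^(-1) U^T.
Compute U^T U =
  [5],
and U^T v = (0).
Solve U^T U · c = U^T v for the coefficients: c = (0). The projection is proj_W(v) = U c.
Check: (v - proj_W(v)) · u_1 = 0  (should be 0).
Result: proj_W(v) = (0, 0, 0).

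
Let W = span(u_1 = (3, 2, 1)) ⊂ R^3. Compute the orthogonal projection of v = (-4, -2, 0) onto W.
proj_W(v) = (-24/7, -16/7, -8/7)

Set up U = [u_1 | ... | u_1] ∈ R^(3×1). The projector onto W = col(U) is P = U (U^T U)^(-1) U^T.
Compute U^T U =
  [14],
and U^T v = (-16).
Solve U^T U · c = U^T v for the coefficients: c = (-8/7). The projection is proj_W(v) = U c.
Check: (v - proj_W(v)) · u_1 = 0  (should be 0).
Result: proj_W(v) = (-24/7, -16/7, -8/7).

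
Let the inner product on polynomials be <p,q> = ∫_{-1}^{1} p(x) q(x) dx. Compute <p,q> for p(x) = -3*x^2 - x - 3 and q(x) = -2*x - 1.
<p,q> = 28/3

Expand the product: p(x)·q(x) = 6*x^3 + 5*x^2 + 7*x + 3.
∫_{-1}^{1} of each monomial x^k gives [2/(k+1) if k even, 0 if k odd]. Integrating term-by-term (or equivalently evaluating the antiderivative F(x) = 3*x^4/2 + 5*x^3/3 + 7*x^2/2 + 3*x at the endpoints):
  F(1) − F(−1) = 29/3 − (1/3) = 28/3.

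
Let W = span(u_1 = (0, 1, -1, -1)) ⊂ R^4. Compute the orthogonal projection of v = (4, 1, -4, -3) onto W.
proj_W(v) = (0, 8/3, -8/3, -8/3)

Set up U = [u_1 | ... | u_1] ∈ R^(4×1). The projector onto W = col(U) is P = U (U^T U)^(-1) U^T.
Compute U^T U =
  [3],
and U^T v = (8).
Solve U^T U · c = U^T v for the coefficients: c = (8/3). The projection is proj_W(v) = U c.
Check: (v - proj_W(v)) · u_1 = 0  (should be 0).
Result: proj_W(v) = (0, 8/3, -8/3, -8/3).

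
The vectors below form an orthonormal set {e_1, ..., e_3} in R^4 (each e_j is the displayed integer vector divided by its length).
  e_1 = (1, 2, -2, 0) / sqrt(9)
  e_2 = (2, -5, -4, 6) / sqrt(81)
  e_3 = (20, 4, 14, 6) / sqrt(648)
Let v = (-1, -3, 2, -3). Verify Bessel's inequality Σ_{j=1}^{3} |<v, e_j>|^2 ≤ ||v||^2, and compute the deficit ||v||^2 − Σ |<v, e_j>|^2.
Σ |<v, e_j>|^2 = 293/18; ||v||^2 = 23; deficit = 121/18

Write each e_j = u_j / sqrt(<u_j, u_j>) where u_j is the displayed integer vector. Then <v, e_j> = <v, u_j> / sqrt(<u_j, u_j>), so |<v, e_j>|^2 = <v, u_j>^2 / <u_j, u_j>.
Coefficients: <v, e_1> = -11/sqrt(9), <v, e_2> = -13/sqrt(81), <v, e_3> = -22/sqrt(648).
Square and sum: Σ |<v, e_j>|^2 = 293/18.
Compute ||v||^2 = v·v = 23.
Deficit = 23 − 293/18 = 121/18 ≥ 0, confirming Bessel's inequality. (The deficit equals ||v − Σ <v,e_j> e_j||^2, the squared distance from v to span{e_j}.)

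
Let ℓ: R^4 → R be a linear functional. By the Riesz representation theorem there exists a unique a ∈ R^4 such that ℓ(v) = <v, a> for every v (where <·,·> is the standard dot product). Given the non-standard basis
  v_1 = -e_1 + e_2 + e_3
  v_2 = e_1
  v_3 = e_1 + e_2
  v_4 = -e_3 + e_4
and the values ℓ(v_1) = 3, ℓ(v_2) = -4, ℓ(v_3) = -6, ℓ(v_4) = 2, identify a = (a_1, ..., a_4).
a = (-4, -2, 1, 3)

Write a = (a_1, ..., a_4) in the standard basis. For each basis vector v_i, ℓ(v_i) = <v_i, a> is a linear equation in the a_j's. Collect the n equations into a matrix system V a = ℓ, where row i of V is v_i (expressed in the standard basis). Since V is invertible (lower-triangular with 1s on the diagonal, up to permutation), solve by back-substitution:
  V =
[[-1, 1, 1, 0],
 [1, 0, 0, 0],
 [1, 1, 0, 0],
 [0, 0, -1, 1]]
  V a = (3, -4, -6, 2)
Solving gives a = (-4, -2, 1, 3).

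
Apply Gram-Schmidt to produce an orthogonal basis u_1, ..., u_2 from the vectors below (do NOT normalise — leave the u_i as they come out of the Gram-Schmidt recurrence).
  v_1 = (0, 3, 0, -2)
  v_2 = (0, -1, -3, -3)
Orthogonal basis:
  u_1 = (0, 3, 0, -2)
  u_2 = (0, -22/13, -3, -33/13)

Apply the Gram-Schmidt recurrence
  u_1 = v_1
  u_i = v_i − Σ_{j<i} ((v_i · u_j) / (u_j · u_j)) · u_j.

Step by step this gives:
  u_1 = (0, 3, 0, -2)
  u_2 = (0, -22/13, -3, -33/13)

Orthogonality check:
  u_2 · u_1 = 0 (should be 0)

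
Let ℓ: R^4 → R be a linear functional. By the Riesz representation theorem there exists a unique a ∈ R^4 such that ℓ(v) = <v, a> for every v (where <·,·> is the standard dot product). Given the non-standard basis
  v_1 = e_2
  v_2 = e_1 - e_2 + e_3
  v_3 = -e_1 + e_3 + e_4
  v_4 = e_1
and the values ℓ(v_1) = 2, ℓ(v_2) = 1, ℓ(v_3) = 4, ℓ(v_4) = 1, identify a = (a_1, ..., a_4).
a = (1, 2, 2, 3)

Write a = (a_1, ..., a_4) in the standard basis. For each basis vector v_i, ℓ(v_i) = <v_i, a> is a linear equation in the a_j's. Collect the n equations into a matrix system V a = ℓ, where row i of V is v_i (expressed in the standard basis). Since V is invertible (lower-triangular with 1s on the diagonal, up to permutation), solve by back-substitution:
  V =
[[0, 1, 0, 0],
 [1, -1, 1, 0],
 [-1, 0, 1, 1],
 [1, 0, 0, 0]]
  V a = (2, 1, 4, 1)
Solving gives a = (1, 2, 2, 3).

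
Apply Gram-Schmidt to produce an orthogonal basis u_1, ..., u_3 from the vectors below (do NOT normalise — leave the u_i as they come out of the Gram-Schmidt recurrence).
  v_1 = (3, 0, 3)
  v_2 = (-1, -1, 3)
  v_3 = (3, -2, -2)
Orthogonal basis:
  u_1 = (3, 0, 3)
  u_2 = (-2, -1, 2)
  u_3 = (13/18, -26/9, -13/18)

Apply the Gram-Schmidt recurrence
  u_1 = v_1
  u_i = v_i − Σ_{j<i} ((v_i · u_j) / (u_j · u_j)) · u_j.

Step by step this gives:
  u_1 = (3, 0, 3)
  u_2 = (-2, -1, 2)
  u_3 = (13/18, -26/9, -13/18)

Orthogonality check:
  u_2 · u_1 = 0 (should be 0)
  u_3 · u_1 = 0 (should be 0)
  u_3 · u_2 = 0 (should be 0)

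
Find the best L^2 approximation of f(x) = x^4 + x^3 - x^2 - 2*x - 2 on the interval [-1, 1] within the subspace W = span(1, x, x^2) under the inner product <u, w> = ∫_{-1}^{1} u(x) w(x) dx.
g(x) = -x^2/7 - 7*x/5 - 73/35

The best approximation g ∈ W is the orthogonal projection of f onto W. Writing g = a_0 + a_1 x + a_2 x^2, the coefficients solve the normal equations G · a = b where
  G_{ij} = <φ_i, φ_j> and b_i = <f, φ_i>, with φ_0 = 1, φ_1 = x, φ_2 = x^2.
G =
  [2, 0, 2/3]
  [0, 2/3, 0]
  [2/3, 0, 2/5],
b = (-64/15, -14/15, -152/105).
Solving gives a_0 = -73/35, a_1 = -7/5, a_2 = -1/7, so
  g(x) = -x^2/7 - 7*x/5 - 73/35.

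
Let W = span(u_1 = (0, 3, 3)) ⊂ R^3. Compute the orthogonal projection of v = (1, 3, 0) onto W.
proj_W(v) = (0, 3/2, 3/2)

Set up U = [u_1 | ... | u_1] ∈ R^(3×1). The projector onto W = col(U) is P = U (U^T U)^(-1) U^T.
Compute U^T U =
  [18],
and U^T v = (9).
Solve U^T U · c = U^T v for the coefficients: c = (1/2). The projection is proj_W(v) = U c.
Check: (v - proj_W(v)) · u_1 = 0  (should be 0).
Result: proj_W(v) = (0, 3/2, 3/2).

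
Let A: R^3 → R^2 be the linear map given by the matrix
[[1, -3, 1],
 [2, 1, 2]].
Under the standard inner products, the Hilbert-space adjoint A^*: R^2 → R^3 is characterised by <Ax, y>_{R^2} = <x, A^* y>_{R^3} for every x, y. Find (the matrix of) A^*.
A^* = A^T =
[[1, 2],
 [-3, 1],
 [1, 2]]

For real matrices with standard dot products, the defining identity <Ax, y> = <x, A^* y> gives (Ax)^T y = x^T (A^*) y, i.e. x^T A^T y = x^T (A^*) y. Since this holds for all x, y, we must have A^* = A^T. Therefore
A^* =
[[1, 2],
 [-3, 1],
 [1, 2]].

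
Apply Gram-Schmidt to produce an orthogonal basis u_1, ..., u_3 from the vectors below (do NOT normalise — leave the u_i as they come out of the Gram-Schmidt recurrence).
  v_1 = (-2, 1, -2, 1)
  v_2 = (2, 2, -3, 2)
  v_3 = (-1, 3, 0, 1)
Orthogonal basis:
  u_1 = (-2, 1, -2, 1)
  u_2 = (16/5, 7/5, -9/5, 7/5)
  u_3 = (-7/29, 64/29, 42/29, 6/29)

Apply the Gram-Schmidt recurrence
  u_1 = v_1
  u_i = v_i − Σ_{j<i} ((v_i · u_j) / (u_j · u_j)) · u_j.

Step by step this gives:
  u_1 = (-2, 1, -2, 1)
  u_2 = (16/5, 7/5, -9/5, 7/5)
  u_3 = (-7/29, 64/29, 42/29, 6/29)

Orthogonality check:
  u_2 · u_1 = 0 (should be 0)
  u_3 · u_1 = 0 (should be 0)
  u_3 · u_2 = 0 (should be 0)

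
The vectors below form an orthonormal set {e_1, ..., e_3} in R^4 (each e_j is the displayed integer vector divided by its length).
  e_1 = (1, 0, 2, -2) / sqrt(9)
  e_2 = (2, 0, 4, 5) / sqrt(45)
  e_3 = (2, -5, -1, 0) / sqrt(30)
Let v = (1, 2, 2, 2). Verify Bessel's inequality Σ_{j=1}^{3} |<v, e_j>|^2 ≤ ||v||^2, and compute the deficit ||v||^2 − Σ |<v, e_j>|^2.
Σ |<v, e_j>|^2 = 37/3; ||v||^2 = 13; deficit = 2/3

Write each e_j = u_j / sqrt(<u_j, u_j>) where u_j is the displayed integer vector. Then <v, e_j> = <v, u_j> / sqrt(<u_j, u_j>), so |<v, e_j>|^2 = <v, u_j>^2 / <u_j, u_j>.
Coefficients: <v, e_1> = 1/sqrt(9), <v, e_2> = 20/sqrt(45), <v, e_3> = -10/sqrt(30).
Square and sum: Σ |<v, e_j>|^2 = 37/3.
Compute ||v||^2 = v·v = 13.
Deficit = 13 − 37/3 = 2/3 ≥ 0, confirming Bessel's inequality. (The deficit equals ||v − Σ <v,e_j> e_j||^2, the squared distance from v to span{e_j}.)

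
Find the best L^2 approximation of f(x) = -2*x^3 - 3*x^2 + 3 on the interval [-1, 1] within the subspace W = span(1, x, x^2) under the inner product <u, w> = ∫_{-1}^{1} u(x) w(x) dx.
g(x) = -3*x^2 - 6*x/5 + 3

The best approximation g ∈ W is the orthogonal projection of f onto W. Writing g = a_0 + a_1 x + a_2 x^2, the coefficients solve the normal equations G · a = b where
  G_{ij} = <φ_i, φ_j> and b_i = <f, φ_i>, with φ_0 = 1, φ_1 = x, φ_2 = x^2.
G =
  [2, 0, 2/3]
  [0, 2/3, 0]
  [2/3, 0, 2/5],
b = (4, -4/5, 4/5).
Solving gives a_0 = 3, a_1 = -6/5, a_2 = -3, so
  g(x) = -3*x^2 - 6*x/5 + 3.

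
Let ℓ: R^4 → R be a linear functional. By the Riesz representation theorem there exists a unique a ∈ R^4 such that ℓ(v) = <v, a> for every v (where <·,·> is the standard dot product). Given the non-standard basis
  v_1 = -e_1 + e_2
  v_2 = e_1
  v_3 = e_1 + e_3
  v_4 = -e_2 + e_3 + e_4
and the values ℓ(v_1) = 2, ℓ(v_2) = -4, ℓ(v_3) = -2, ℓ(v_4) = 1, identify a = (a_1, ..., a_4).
a = (-4, -2, 2, -3)

Write a = (a_1, ..., a_4) in the standard basis. For each basis vector v_i, ℓ(v_i) = <v_i, a> is a linear equation in the a_j's. Collect the n equations into a matrix system V a = ℓ, where row i of V is v_i (expressed in the standard basis). Since V is invertible (lower-triangular with 1s on the diagonal, up to permutation), solve by back-substitution:
  V =
[[-1, 1, 0, 0],
 [1, 0, 0, 0],
 [1, 0, 1, 0],
 [0, -1, 1, 1]]
  V a = (2, -4, -2, 1)
Solving gives a = (-4, -2, 2, -3).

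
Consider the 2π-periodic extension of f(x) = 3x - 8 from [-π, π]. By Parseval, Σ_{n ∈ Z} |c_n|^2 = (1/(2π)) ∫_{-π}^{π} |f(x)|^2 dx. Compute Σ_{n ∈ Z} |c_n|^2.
Σ |c_n|^2 = 3π^2 + 64

Expand and integrate term by term over [-π, π]:
  ∫ (3x)^2 dx = 9·(2π^3/3); ∫ 2·3·(-8)·x dx = 0 (odd integrand); ∫ (-8)^2 dx = 64·2π.
So (1/(2π)) ∫_{-π}^{π} (3x - 8)^2 dx = 9π^2/3 + 64 = 3π^2 + 64.
Parseval ⇒ Σ |c_n|^2 = 3π^2 + 64.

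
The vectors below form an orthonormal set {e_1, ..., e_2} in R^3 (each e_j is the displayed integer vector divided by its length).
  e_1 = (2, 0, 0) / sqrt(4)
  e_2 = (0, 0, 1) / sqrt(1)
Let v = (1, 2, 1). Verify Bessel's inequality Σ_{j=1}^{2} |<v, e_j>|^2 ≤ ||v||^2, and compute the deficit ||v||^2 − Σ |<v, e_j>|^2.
Σ |<v, e_j>|^2 = 2; ||v||^2 = 6; deficit = 4

Write each e_j = u_j / sqrt(<u_j, u_j>) where u_j is the displayed integer vector. Then <v, e_j> = <v, u_j> / sqrt(<u_j, u_j>), so |<v, e_j>|^2 = <v, u_j>^2 / <u_j, u_j>.
Coefficients: <v, e_1> = 2/sqrt(4), <v, e_2> = 1/sqrt(1).
Square and sum: Σ |<v, e_j>|^2 = 2.
Compute ||v||^2 = v·v = 6.
Deficit = 6 − 2 = 4 ≥ 0, confirming Bessel's inequality. (The deficit equals ||v − Σ <v,e_j> e_j||^2, the squared distance from v to span{e_j}.)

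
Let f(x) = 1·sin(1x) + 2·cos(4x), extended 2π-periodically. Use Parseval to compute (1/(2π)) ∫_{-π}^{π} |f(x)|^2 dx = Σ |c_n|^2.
Σ |c_n|^2 = 5/2

Expand |f|^2 and use orthogonality of {sin(nx), cos(mx)} on [-π, π]:
  ∫_{-π}^{π} sin(nx)^2 dx = π, ∫ cos(mx)^2 dx = π, and cross terms integrate to 0.
So ∫_{-π}^{π} f(x)^2 dx = 1^2 · π + 2^2 · π = (1 + 4)π.
Divide by 2π: (1 + 4)/2 = 5/2.
By Parseval, this equals Σ |c_n|^2.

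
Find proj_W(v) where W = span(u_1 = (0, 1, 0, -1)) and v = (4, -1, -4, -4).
proj_W(v) = (0, 3/2, 0, -3/2)

Set up U = [u_1 | ... | u_1] ∈ R^(4×1). The projector onto W = col(U) is P = U (U^T U)^(-1) U^T.
Compute U^T U =
  [2],
and U^T v = (3).
Solve U^T U · c = U^T v for the coefficients: c = (3/2). The projection is proj_W(v) = U c.
Check: (v - proj_W(v)) · u_1 = 0  (should be 0).
Result: proj_W(v) = (0, 3/2, 0, -3/2).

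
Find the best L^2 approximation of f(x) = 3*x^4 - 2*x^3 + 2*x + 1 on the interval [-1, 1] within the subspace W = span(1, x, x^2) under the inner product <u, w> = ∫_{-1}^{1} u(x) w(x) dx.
g(x) = 18*x^2/7 + 4*x/5 + 26/35

The best approximation g ∈ W is the orthogonal projection of f onto W. Writing g = a_0 + a_1 x + a_2 x^2, the coefficients solve the normal equations G · a = b where
  G_{ij} = <φ_i, φ_j> and b_i = <f, φ_i>, with φ_0 = 1, φ_1 = x, φ_2 = x^2.
G =
  [2, 0, 2/3]
  [0, 2/3, 0]
  [2/3, 0, 2/5],
b = (16/5, 8/15, 32/21).
Solving gives a_0 = 26/35, a_1 = 4/5, a_2 = 18/7, so
  g(x) = 18*x^2/7 + 4*x/5 + 26/35.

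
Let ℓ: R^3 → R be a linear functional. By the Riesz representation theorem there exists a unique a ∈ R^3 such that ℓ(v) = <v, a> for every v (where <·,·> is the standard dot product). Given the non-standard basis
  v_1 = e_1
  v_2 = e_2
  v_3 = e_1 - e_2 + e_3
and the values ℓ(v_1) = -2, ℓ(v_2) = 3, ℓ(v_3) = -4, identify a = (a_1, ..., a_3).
a = (-2, 3, 1)

Write a = (a_1, ..., a_3) in the standard basis. For each basis vector v_i, ℓ(v_i) = <v_i, a> is a linear equation in the a_j's. Collect the n equations into a matrix system V a = ℓ, where row i of V is v_i (expressed in the standard basis). Since V is invertible (lower-triangular with 1s on the diagonal, up to permutation), solve by back-substitution:
  V =
[[1, 0, 0],
 [0, 1, 0],
 [1, -1, 1]]
  V a = (-2, 3, -4)
Solving gives a = (-2, 3, 1).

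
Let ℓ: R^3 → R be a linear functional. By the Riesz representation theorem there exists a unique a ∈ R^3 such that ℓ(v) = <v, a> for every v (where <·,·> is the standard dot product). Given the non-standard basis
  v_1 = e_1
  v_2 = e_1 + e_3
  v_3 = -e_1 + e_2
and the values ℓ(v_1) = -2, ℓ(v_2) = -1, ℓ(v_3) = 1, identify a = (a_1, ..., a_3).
a = (-2, -1, 1)

Write a = (a_1, ..., a_3) in the standard basis. For each basis vector v_i, ℓ(v_i) = <v_i, a> is a linear equation in the a_j's. Collect the n equations into a matrix system V a = ℓ, where row i of V is v_i (expressed in the standard basis). Since V is invertible (lower-triangular with 1s on the diagonal, up to permutation), solve by back-substitution:
  V =
[[1, 0, 0],
 [1, 0, 1],
 [-1, 1, 0]]
  V a = (-2, -1, 1)
Solving gives a = (-2, -1, 1).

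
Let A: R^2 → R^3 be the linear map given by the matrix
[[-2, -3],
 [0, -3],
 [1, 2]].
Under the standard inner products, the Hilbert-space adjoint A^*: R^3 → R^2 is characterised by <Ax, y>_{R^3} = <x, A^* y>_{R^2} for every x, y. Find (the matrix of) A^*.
A^* = A^T =
[[-2, 0, 1],
 [-3, -3, 2]]

For real matrices with standard dot products, the defining identity <Ax, y> = <x, A^* y> gives (Ax)^T y = x^T (A^*) y, i.e. x^T A^T y = x^T (A^*) y. Since this holds for all x, y, we must have A^* = A^T. Therefore
A^* =
[[-2, 0, 1],
 [-3, -3, 2]].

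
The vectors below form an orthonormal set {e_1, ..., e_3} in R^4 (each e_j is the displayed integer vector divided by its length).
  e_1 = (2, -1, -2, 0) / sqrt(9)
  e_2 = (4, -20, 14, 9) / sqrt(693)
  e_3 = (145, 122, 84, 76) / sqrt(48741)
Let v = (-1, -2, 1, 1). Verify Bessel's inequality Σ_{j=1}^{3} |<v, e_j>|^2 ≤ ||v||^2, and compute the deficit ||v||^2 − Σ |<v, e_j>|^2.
Σ |<v, e_j>|^2 = 4142/633; ||v||^2 = 7; deficit = 289/633

Write each e_j = u_j / sqrt(<u_j, u_j>) where u_j is the displayed integer vector. Then <v, e_j> = <v, u_j> / sqrt(<u_j, u_j>), so |<v, e_j>|^2 = <v, u_j>^2 / <u_j, u_j>.
Coefficients: <v, e_1> = -2/sqrt(9), <v, e_2> = 59/sqrt(693), <v, e_3> = -229/sqrt(48741).
Square and sum: Σ |<v, e_j>|^2 = 4142/633.
Compute ||v||^2 = v·v = 7.
Deficit = 7 − 4142/633 = 289/633 ≥ 0, confirming Bessel's inequality. (The deficit equals ||v − Σ <v,e_j> e_j||^2, the squared distance from v to span{e_j}.)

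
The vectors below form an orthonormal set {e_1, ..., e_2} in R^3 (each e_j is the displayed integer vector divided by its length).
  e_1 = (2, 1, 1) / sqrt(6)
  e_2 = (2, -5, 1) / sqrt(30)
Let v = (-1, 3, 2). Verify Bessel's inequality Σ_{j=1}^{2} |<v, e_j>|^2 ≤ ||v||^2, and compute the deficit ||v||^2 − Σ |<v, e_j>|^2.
Σ |<v, e_j>|^2 = 9; ||v||^2 = 14; deficit = 5

Write each e_j = u_j / sqrt(<u_j, u_j>) where u_j is the displayed integer vector. Then <v, e_j> = <v, u_j> / sqrt(<u_j, u_j>), so |<v, e_j>|^2 = <v, u_j>^2 / <u_j, u_j>.
Coefficients: <v, e_1> = 3/sqrt(6), <v, e_2> = -15/sqrt(30).
Square and sum: Σ |<v, e_j>|^2 = 9.
Compute ||v||^2 = v·v = 14.
Deficit = 14 − 9 = 5 ≥ 0, confirming Bessel's inequality. (The deficit equals ||v − Σ <v,e_j> e_j||^2, the squared distance from v to span{e_j}.)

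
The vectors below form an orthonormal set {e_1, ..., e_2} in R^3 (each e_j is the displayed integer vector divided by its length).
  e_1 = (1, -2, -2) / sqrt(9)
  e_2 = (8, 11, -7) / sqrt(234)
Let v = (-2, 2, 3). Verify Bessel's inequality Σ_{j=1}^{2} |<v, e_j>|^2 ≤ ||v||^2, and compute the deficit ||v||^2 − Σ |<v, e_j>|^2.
Σ |<v, e_j>|^2 = 441/26; ||v||^2 = 17; deficit = 1/26

Write each e_j = u_j / sqrt(<u_j, u_j>) where u_j is the displayed integer vector. Then <v, e_j> = <v, u_j> / sqrt(<u_j, u_j>), so |<v, e_j>|^2 = <v, u_j>^2 / <u_j, u_j>.
Coefficients: <v, e_1> = -12/sqrt(9), <v, e_2> = -15/sqrt(234).
Square and sum: Σ |<v, e_j>|^2 = 441/26.
Compute ||v||^2 = v·v = 17.
Deficit = 17 − 441/26 = 1/26 ≥ 0, confirming Bessel's inequality. (The deficit equals ||v − Σ <v,e_j> e_j||^2, the squared distance from v to span{e_j}.)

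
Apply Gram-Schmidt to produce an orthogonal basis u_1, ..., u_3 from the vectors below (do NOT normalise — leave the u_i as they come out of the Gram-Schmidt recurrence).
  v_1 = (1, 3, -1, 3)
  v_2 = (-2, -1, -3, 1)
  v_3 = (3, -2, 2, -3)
Orthogonal basis:
  u_1 = (1, 3, -1, 3)
  u_2 = (-41/20, -23/20, -59/20, 17/20)
  u_3 = (602/299, -11/13, -337/299, -60/299)

Apply the Gram-Schmidt recurrence
  u_1 = v_1
  u_i = v_i − Σ_{j<i} ((v_i · u_j) / (u_j · u_j)) · u_j.

Step by step this gives:
  u_1 = (1, 3, -1, 3)
  u_2 = (-41/20, -23/20, -59/20, 17/20)
  u_3 = (602/299, -11/13, -337/299, -60/299)

Orthogonality check:
  u_2 · u_1 = 0 (should be 0)
  u_3 · u_1 = 0 (should be 0)
  u_3 · u_2 = 0 (should be 0)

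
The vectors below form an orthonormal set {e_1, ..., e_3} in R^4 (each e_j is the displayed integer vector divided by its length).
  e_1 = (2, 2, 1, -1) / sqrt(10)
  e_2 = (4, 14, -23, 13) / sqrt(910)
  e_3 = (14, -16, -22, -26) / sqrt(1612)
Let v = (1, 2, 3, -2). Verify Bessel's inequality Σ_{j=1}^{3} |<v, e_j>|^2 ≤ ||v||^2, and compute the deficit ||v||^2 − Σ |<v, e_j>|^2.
Σ |<v, e_j>|^2 = 530/31; ||v||^2 = 18; deficit = 28/31

Write each e_j = u_j / sqrt(<u_j, u_j>) where u_j is the displayed integer vector. Then <v, e_j> = <v, u_j> / sqrt(<u_j, u_j>), so |<v, e_j>|^2 = <v, u_j>^2 / <u_j, u_j>.
Coefficients: <v, e_1> = 11/sqrt(10), <v, e_2> = -63/sqrt(910), <v, e_3> = -32/sqrt(1612).
Square and sum: Σ |<v, e_j>|^2 = 530/31.
Compute ||v||^2 = v·v = 18.
Deficit = 18 − 530/31 = 28/31 ≥ 0, confirming Bessel's inequality. (The deficit equals ||v − Σ <v,e_j> e_j||^2, the squared distance from v to span{e_j}.)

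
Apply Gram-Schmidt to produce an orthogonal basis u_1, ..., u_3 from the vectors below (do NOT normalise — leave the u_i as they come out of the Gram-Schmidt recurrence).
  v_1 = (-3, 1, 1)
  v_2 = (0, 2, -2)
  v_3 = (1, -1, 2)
Orthogonal basis:
  u_1 = (-3, 1, 1)
  u_2 = (0, 2, -2)
  u_3 = (5/11, 15/22, 15/22)

Apply the Gram-Schmidt recurrence
  u_1 = v_1
  u_i = v_i − Σ_{j<i} ((v_i · u_j) / (u_j · u_j)) · u_j.

Step by step this gives:
  u_1 = (-3, 1, 1)
  u_2 = (0, 2, -2)
  u_3 = (5/11, 15/22, 15/22)

Orthogonality check:
  u_2 · u_1 = 0 (should be 0)
  u_3 · u_1 = 0 (should be 0)
  u_3 · u_2 = 0 (should be 0)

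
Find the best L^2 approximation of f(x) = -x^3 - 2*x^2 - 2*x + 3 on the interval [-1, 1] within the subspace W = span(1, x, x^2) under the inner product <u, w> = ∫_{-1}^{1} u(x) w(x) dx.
g(x) = -2*x^2 - 13*x/5 + 3

The best approximation g ∈ W is the orthogonal projection of f onto W. Writing g = a_0 + a_1 x + a_2 x^2, the coefficients solve the normal equations G · a = b where
  G_{ij} = <φ_i, φ_j> and b_i = <f, φ_i>, with φ_0 = 1, φ_1 = x, φ_2 = x^2.
G =
  [2, 0, 2/3]
  [0, 2/3, 0]
  [2/3, 0, 2/5],
b = (14/3, -26/15, 6/5).
Solving gives a_0 = 3, a_1 = -13/5, a_2 = -2, so
  g(x) = -2*x^2 - 13*x/5 + 3.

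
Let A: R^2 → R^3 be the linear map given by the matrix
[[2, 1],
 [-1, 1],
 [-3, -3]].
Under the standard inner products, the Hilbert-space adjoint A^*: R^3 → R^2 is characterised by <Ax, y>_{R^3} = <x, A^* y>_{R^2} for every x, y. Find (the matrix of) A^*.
A^* = A^T =
[[2, -1, -3],
 [1, 1, -3]]

For real matrices with standard dot products, the defining identity <Ax, y> = <x, A^* y> gives (Ax)^T y = x^T (A^*) y, i.e. x^T A^T y = x^T (A^*) y. Since this holds for all x, y, we must have A^* = A^T. Therefore
A^* =
[[2, -1, -3],
 [1, 1, -3]].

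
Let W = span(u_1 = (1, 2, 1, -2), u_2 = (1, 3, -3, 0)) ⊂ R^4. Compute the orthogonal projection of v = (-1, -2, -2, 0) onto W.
proj_W(v) = (-37/58, -34/29, -61/58, 43/29)

Set up U = [u_1 | ... | u_2] ∈ R^(4×2). The projector onto W = col(U) is P = U (U^T U)^(-1) U^T.
Compute U^T U =
  [10, 4]
  [4, 19],
and U^T v = (-7, -1).
Solve U^T U · c = U^T v for the coefficients: c = (-43/58, 3/29). The projection is proj_W(v) = U c.
Check: (v - proj_W(v)) · u_1 = 0  (should be 0).
Check: (v - proj_W(v)) · u_2 = 0  (should be 0).
Result: proj_W(v) = (-37/58, -34/29, -61/58, 43/29).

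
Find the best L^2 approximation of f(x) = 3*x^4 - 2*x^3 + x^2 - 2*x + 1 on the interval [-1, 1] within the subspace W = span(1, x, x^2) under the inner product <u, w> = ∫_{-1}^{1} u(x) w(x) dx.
g(x) = 25*x^2/7 - 16*x/5 + 26/35

The best approximation g ∈ W is the orthogonal projection of f onto W. Writing g = a_0 + a_1 x + a_2 x^2, the coefficients solve the normal equations G · a = b where
  G_{ij} = <φ_i, φ_j> and b_i = <f, φ_i>, with φ_0 = 1, φ_1 = x, φ_2 = x^2.
G =
  [2, 0, 2/3]
  [0, 2/3, 0]
  [2/3, 0, 2/5],
b = (58/15, -32/15, 202/105).
Solving gives a_0 = 26/35, a_1 = -16/5, a_2 = 25/7, so
  g(x) = 25*x^2/7 - 16*x/5 + 26/35.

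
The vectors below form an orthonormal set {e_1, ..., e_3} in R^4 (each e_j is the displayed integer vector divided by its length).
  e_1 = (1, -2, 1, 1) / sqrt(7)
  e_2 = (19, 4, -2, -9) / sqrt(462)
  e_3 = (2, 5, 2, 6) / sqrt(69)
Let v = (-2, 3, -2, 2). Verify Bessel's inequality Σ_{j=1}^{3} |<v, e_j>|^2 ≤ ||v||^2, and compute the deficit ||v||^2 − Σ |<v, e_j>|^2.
Σ |<v, e_j>|^2 = 4513/253; ||v||^2 = 21; deficit = 800/253

Write each e_j = u_j / sqrt(<u_j, u_j>) where u_j is the displayed integer vector. Then <v, e_j> = <v, u_j> / sqrt(<u_j, u_j>), so |<v, e_j>|^2 = <v, u_j>^2 / <u_j, u_j>.
Coefficients: <v, e_1> = -8/sqrt(7), <v, e_2> = -40/sqrt(462), <v, e_3> = 19/sqrt(69).
Square and sum: Σ |<v, e_j>|^2 = 4513/253.
Compute ||v||^2 = v·v = 21.
Deficit = 21 − 4513/253 = 800/253 ≥ 0, confirming Bessel's inequality. (The deficit equals ||v − Σ <v,e_j> e_j||^2, the squared distance from v to span{e_j}.)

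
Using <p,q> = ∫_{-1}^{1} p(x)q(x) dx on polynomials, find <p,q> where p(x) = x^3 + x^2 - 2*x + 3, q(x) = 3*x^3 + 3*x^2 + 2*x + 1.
<p,q> = 366/35

Expand the product: p(x)·q(x) = 3*x^6 + 6*x^5 - x^4 + 6*x^3 + 6*x^2 + 4*x + 3.
∫_{-1}^{1} of each monomial x^k gives [2/(k+1) if k even, 0 if k odd]. Integrating term-by-term (or equivalently evaluating the antiderivative F(x) = 3*x^7/7 + x^6 - x^5/5 + 3*x^4/2 + 2*x^3 + 2*x^2 + 3*x at the endpoints):
  F(1) − F(−1) = 681/70 − (-51/70) = 366/35.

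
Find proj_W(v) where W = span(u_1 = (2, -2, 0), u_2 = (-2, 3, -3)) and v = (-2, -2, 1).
proj_W(v) = (-5/19, -5/19, 30/19)

Set up U = [u_1 | ... | u_2] ∈ R^(3×2). The projector onto W = col(U) is P = U (U^T U)^(-1) U^T.
Compute U^T U =
  [8, -10]
  [-10, 22],
and U^T v = (0, -5).
Solve U^T U · c = U^T v for the coefficients: c = (-25/38, -10/19). The projection is proj_W(v) = U c.
Check: (v - proj_W(v)) · u_1 = 0  (should be 0).
Check: (v - proj_W(v)) · u_2 = 0  (should be 0).
Result: proj_W(v) = (-5/19, -5/19, 30/19).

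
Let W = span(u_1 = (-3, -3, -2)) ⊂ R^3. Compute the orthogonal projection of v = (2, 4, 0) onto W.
proj_W(v) = (27/11, 27/11, 18/11)

Set up U = [u_1 | ... | u_1] ∈ R^(3×1). The projector onto W = col(U) is P = U (U^T U)^(-1) U^T.
Compute U^T U =
  [22],
and U^T v = (-18).
Solve U^T U · c = U^T v for the coefficients: c = (-9/11). The projection is proj_W(v) = U c.
Check: (v - proj_W(v)) · u_1 = 0  (should be 0).
Result: proj_W(v) = (27/11, 27/11, 18/11).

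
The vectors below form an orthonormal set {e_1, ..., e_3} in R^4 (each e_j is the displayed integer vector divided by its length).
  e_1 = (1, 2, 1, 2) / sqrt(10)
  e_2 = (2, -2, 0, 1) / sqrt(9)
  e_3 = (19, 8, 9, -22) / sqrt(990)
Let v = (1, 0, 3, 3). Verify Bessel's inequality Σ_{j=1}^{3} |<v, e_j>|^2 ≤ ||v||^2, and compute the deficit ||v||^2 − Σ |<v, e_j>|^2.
Σ |<v, e_j>|^2 = 145/11; ||v||^2 = 19; deficit = 64/11

Write each e_j = u_j / sqrt(<u_j, u_j>) where u_j is the displayed integer vector. Then <v, e_j> = <v, u_j> / sqrt(<u_j, u_j>), so |<v, e_j>|^2 = <v, u_j>^2 / <u_j, u_j>.
Coefficients: <v, e_1> = 10/sqrt(10), <v, e_2> = 5/sqrt(9), <v, e_3> = -20/sqrt(990).
Square and sum: Σ |<v, e_j>|^2 = 145/11.
Compute ||v||^2 = v·v = 19.
Deficit = 19 − 145/11 = 64/11 ≥ 0, confirming Bessel's inequality. (The deficit equals ||v − Σ <v,e_j> e_j||^2, the squared distance from v to span{e_j}.)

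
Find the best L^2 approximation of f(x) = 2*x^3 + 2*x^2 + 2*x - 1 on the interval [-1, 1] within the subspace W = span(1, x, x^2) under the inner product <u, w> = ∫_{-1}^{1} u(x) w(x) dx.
g(x) = 2*x^2 + 16*x/5 - 1

The best approximation g ∈ W is the orthogonal projection of f onto W. Writing g = a_0 + a_1 x + a_2 x^2, the coefficients solve the normal equations G · a = b where
  G_{ij} = <φ_i, φ_j> and b_i = <f, φ_i>, with φ_0 = 1, φ_1 = x, φ_2 = x^2.
G =
  [2, 0, 2/3]
  [0, 2/3, 0]
  [2/3, 0, 2/5],
b = (-2/3, 32/15, 2/15).
Solving gives a_0 = -1, a_1 = 16/5, a_2 = 2, so
  g(x) = 2*x^2 + 16*x/5 - 1.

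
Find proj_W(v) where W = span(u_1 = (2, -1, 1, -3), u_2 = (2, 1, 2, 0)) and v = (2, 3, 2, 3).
proj_W(v) = (86/55, 152/55, 281/110, 327/110)

Set up U = [u_1 | ... | u_2] ∈ R^(4×2). The projector onto W = col(U) is P = U (U^T U)^(-1) U^T.
Compute U^T U =
  [15, 5]
  [5, 9],
and U^T v = (-6, 11).
Solve U^T U · c = U^T v for the coefficients: c = (-109/110, 39/22). The projection is proj_W(v) = U c.
Check: (v - proj_W(v)) · u_1 = 0  (should be 0).
Check: (v - proj_W(v)) · u_2 = 0  (should be 0).
Result: proj_W(v) = (86/55, 152/55, 281/110, 327/110).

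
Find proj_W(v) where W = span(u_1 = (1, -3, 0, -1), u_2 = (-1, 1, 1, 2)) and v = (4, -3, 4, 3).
proj_W(v) = (-5/41, -171/41, 93/41, 98/41)

Set up U = [u_1 | ... | u_2] ∈ R^(4×2). The projector onto W = col(U) is P = U (U^T U)^(-1) U^T.
Compute U^T U =
  [11, -6]
  [-6, 7],
and U^T v = (10, 3).
Solve U^T U · c = U^T v for the coefficients: c = (88/41, 93/41). The projection is proj_W(v) = U c.
Check: (v - proj_W(v)) · u_1 = 0  (should be 0).
Check: (v - proj_W(v)) · u_2 = 0  (should be 0).
Result: proj_W(v) = (-5/41, -171/41, 93/41, 98/41).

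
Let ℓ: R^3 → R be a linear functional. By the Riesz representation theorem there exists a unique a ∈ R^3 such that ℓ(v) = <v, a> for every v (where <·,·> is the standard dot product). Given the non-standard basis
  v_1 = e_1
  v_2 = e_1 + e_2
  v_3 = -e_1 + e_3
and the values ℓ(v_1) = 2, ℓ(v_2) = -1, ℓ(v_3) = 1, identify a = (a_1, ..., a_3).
a = (2, -3, 3)

Write a = (a_1, ..., a_3) in the standard basis. For each basis vector v_i, ℓ(v_i) = <v_i, a> is a linear equation in the a_j's. Collect the n equations into a matrix system V a = ℓ, where row i of V is v_i (expressed in the standard basis). Since V is invertible (lower-triangular with 1s on the diagonal, up to permutation), solve by back-substitution:
  V =
[[1, 0, 0],
 [1, 1, 0],
 [-1, 0, 1]]
  V a = (2, -1, 1)
Solving gives a = (2, -3, 3).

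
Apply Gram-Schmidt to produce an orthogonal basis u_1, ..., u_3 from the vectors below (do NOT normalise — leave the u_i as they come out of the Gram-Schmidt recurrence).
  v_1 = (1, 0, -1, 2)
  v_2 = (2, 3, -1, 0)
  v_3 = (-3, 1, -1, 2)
Orthogonal basis:
  u_1 = (1, 0, -1, 2)
  u_2 = (3/2, 3, -1/2, -1)
  u_3 = (-223/75, 43/25, -59/75, 82/75)

Apply the Gram-Schmidt recurrence
  u_1 = v_1
  u_i = v_i − Σ_{j<i} ((v_i · u_j) / (u_j · u_j)) · u_j.

Step by step this gives:
  u_1 = (1, 0, -1, 2)
  u_2 = (3/2, 3, -1/2, -1)
  u_3 = (-223/75, 43/25, -59/75, 82/75)

Orthogonality check:
  u_2 · u_1 = 0 (should be 0)
  u_3 · u_1 = 0 (should be 0)
  u_3 · u_2 = 0 (should be 0)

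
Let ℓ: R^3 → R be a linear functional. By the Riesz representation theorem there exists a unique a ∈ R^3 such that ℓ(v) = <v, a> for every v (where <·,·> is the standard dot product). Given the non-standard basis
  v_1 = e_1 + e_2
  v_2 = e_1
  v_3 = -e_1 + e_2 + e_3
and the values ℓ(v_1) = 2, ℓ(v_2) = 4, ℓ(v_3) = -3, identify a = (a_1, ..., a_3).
a = (4, -2, 3)

Write a = (a_1, ..., a_3) in the standard basis. For each basis vector v_i, ℓ(v_i) = <v_i, a> is a linear equation in the a_j's. Collect the n equations into a matrix system V a = ℓ, where row i of V is v_i (expressed in the standard basis). Since V is invertible (lower-triangular with 1s on the diagonal, up to permutation), solve by back-substitution:
  V =
[[1, 1, 0],
 [1, 0, 0],
 [-1, 1, 1]]
  V a = (2, 4, -3)
Solving gives a = (4, -2, 3).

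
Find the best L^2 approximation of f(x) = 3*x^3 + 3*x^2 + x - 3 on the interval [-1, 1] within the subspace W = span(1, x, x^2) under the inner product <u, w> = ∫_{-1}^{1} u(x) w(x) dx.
g(x) = 3*x^2 + 14*x/5 - 3

The best approximation g ∈ W is the orthogonal projection of f onto W. Writing g = a_0 + a_1 x + a_2 x^2, the coefficients solve the normal equations G · a = b where
  G_{ij} = <φ_i, φ_j> and b_i = <f, φ_i>, with φ_0 = 1, φ_1 = x, φ_2 = x^2.
G =
  [2, 0, 2/3]
  [0, 2/3, 0]
  [2/3, 0, 2/5],
b = (-4, 28/15, -4/5).
Solving gives a_0 = -3, a_1 = 14/5, a_2 = 3, so
  g(x) = 3*x^2 + 14*x/5 - 3.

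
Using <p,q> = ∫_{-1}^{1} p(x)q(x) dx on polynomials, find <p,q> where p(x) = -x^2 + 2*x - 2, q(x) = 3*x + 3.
<p,q> = -10

Expand the product: p(x)·q(x) = -3*x^3 + 3*x^2 - 6.
∫_{-1}^{1} of each monomial x^k gives [2/(k+1) if k even, 0 if k odd]. Integrating term-by-term (or equivalently evaluating the antiderivative F(x) = -3*x^4/4 + x^3 - 6*x at the endpoints):
  F(1) − F(−1) = -23/4 − (17/4) = -10.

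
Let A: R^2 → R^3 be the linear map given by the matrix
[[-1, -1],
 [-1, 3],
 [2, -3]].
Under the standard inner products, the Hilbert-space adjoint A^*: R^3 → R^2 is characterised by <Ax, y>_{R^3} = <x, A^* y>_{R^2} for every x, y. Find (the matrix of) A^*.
A^* = A^T =
[[-1, -1, 2],
 [-1, 3, -3]]

For real matrices with standard dot products, the defining identity <Ax, y> = <x, A^* y> gives (Ax)^T y = x^T (A^*) y, i.e. x^T A^T y = x^T (A^*) y. Since this holds for all x, y, we must have A^* = A^T. Therefore
A^* =
[[-1, -1, 2],
 [-1, 3, -3]].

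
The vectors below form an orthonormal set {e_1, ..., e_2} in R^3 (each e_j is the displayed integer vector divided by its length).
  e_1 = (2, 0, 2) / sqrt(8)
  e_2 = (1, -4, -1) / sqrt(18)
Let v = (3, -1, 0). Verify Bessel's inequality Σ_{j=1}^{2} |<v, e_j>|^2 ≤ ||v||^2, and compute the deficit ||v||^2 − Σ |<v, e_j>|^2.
Σ |<v, e_j>|^2 = 65/9; ||v||^2 = 10; deficit = 25/9

Write each e_j = u_j / sqrt(<u_j, u_j>) where u_j is the displayed integer vector. Then <v, e_j> = <v, u_j> / sqrt(<u_j, u_j>), so |<v, e_j>|^2 = <v, u_j>^2 / <u_j, u_j>.
Coefficients: <v, e_1> = 6/sqrt(8), <v, e_2> = 7/sqrt(18).
Square and sum: Σ |<v, e_j>|^2 = 65/9.
Compute ||v||^2 = v·v = 10.
Deficit = 10 − 65/9 = 25/9 ≥ 0, confirming Bessel's inequality. (The deficit equals ||v − Σ <v,e_j> e_j||^2, the squared distance from v to span{e_j}.)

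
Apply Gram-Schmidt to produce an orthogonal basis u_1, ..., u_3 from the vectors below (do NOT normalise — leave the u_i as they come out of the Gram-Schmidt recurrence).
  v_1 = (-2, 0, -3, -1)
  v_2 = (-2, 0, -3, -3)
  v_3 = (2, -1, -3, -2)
Orthogonal basis:
  u_1 = (-2, 0, -3, -1)
  u_2 = (2/7, 0, 3/7, -13/7)
  u_3 = (36/13, -1, -24/13, 0)

Apply the Gram-Schmidt recurrence
  u_1 = v_1
  u_i = v_i − Σ_{j<i} ((v_i · u_j) / (u_j · u_j)) · u_j.

Step by step this gives:
  u_1 = (-2, 0, -3, -1)
  u_2 = (2/7, 0, 3/7, -13/7)
  u_3 = (36/13, -1, -24/13, 0)

Orthogonality check:
  u_2 · u_1 = 0 (should be 0)
  u_3 · u_1 = 0 (should be 0)
  u_3 · u_2 = 0 (should be 0)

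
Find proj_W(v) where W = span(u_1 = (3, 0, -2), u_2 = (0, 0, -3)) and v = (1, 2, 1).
proj_W(v) = (1, 0, 1)

Set up U = [u_1 | ... | u_2] ∈ R^(3×2). The projector onto W = col(U) is P = U (U^T U)^(-1) U^T.
Compute U^T U =
  [13, 6]
  [6, 9],
and U^T v = (1, -3).
Solve U^T U · c = U^T v for the coefficients: c = (1/3, -5/9). The projection is proj_W(v) = U c.
Check: (v - proj_W(v)) · u_1 = 0  (should be 0).
Check: (v - proj_W(v)) · u_2 = 0  (should be 0).
Result: proj_W(v) = (1, 0, 1).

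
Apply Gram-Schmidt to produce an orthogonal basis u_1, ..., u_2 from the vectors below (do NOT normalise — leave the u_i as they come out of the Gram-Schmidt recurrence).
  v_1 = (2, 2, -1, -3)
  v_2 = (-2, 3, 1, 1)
Orthogonal basis:
  u_1 = (2, 2, -1, -3)
  u_2 = (-16/9, 29/9, 8/9, 2/3)

Apply the Gram-Schmidt recurrence
  u_1 = v_1
  u_i = v_i − Σ_{j<i} ((v_i · u_j) / (u_j · u_j)) · u_j.

Step by step this gives:
  u_1 = (2, 2, -1, -3)
  u_2 = (-16/9, 29/9, 8/9, 2/3)

Orthogonality check:
  u_2 · u_1 = 0 (should be 0)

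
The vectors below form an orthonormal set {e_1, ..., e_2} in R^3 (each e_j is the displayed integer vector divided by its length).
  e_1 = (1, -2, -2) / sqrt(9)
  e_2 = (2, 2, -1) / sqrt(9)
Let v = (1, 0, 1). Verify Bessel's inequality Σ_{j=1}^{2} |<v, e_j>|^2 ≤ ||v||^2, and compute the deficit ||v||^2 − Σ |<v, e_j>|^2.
Σ |<v, e_j>|^2 = 2/9; ||v||^2 = 2; deficit = 16/9

Write each e_j = u_j / sqrt(<u_j, u_j>) where u_j is the displayed integer vector. Then <v, e_j> = <v, u_j> / sqrt(<u_j, u_j>), so |<v, e_j>|^2 = <v, u_j>^2 / <u_j, u_j>.
Coefficients: <v, e_1> = -1/sqrt(9), <v, e_2> = 1/sqrt(9).
Square and sum: Σ |<v, e_j>|^2 = 2/9.
Compute ||v||^2 = v·v = 2.
Deficit = 2 − 2/9 = 16/9 ≥ 0, confirming Bessel's inequality. (The deficit equals ||v − Σ <v,e_j> e_j||^2, the squared distance from v to span{e_j}.)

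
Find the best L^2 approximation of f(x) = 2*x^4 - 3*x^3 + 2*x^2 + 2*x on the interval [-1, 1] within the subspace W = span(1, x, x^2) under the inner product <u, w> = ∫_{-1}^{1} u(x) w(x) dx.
g(x) = 26*x^2/7 + x/5 - 6/35

The best approximation g ∈ W is the orthogonal projection of f onto W. Writing g = a_0 + a_1 x + a_2 x^2, the coefficients solve the normal equations G · a = b where
  G_{ij} = <φ_i, φ_j> and b_i = <f, φ_i>, with φ_0 = 1, φ_1 = x, φ_2 = x^2.
G =
  [2, 0, 2/3]
  [0, 2/3, 0]
  [2/3, 0, 2/5],
b = (32/15, 2/15, 48/35).
Solving gives a_0 = -6/35, a_1 = 1/5, a_2 = 26/7, so
  g(x) = 26*x^2/7 + x/5 - 6/35.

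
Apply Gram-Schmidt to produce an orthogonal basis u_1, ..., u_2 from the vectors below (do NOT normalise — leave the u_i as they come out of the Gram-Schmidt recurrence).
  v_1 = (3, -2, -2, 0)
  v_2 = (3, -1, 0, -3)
Orthogonal basis:
  u_1 = (3, -2, -2, 0)
  u_2 = (18/17, 5/17, 22/17, -3)

Apply the Gram-Schmidt recurrence
  u_1 = v_1
  u_i = v_i − Σ_{j<i} ((v_i · u_j) / (u_j · u_j)) · u_j.

Step by step this gives:
  u_1 = (3, -2, -2, 0)
  u_2 = (18/17, 5/17, 22/17, -3)

Orthogonality check:
  u_2 · u_1 = 0 (should be 0)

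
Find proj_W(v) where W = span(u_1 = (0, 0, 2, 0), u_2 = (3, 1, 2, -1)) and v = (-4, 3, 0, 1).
proj_W(v) = (-30/11, -10/11, 0, 10/11)

Set up U = [u_1 | ... | u_2] ∈ R^(4×2). The projector onto W = col(U) is P = U (U^T U)^(-1) U^T.
Compute U^T U =
  [4, 4]
  [4, 15],
and U^T v = (0, -10).
Solve U^T U · c = U^T v for the coefficients: c = (10/11, -10/11). The projection is proj_W(v) = U c.
Check: (v - proj_W(v)) · u_1 = 0  (should be 0).
Check: (v - proj_W(v)) · u_2 = 0  (should be 0).
Result: proj_W(v) = (-30/11, -10/11, 0, 10/11).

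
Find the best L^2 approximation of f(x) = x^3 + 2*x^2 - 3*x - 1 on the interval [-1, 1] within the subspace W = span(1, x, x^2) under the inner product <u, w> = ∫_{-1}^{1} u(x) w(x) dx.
g(x) = 2*x^2 - 12*x/5 - 1

The best approximation g ∈ W is the orthogonal projection of f onto W. Writing g = a_0 + a_1 x + a_2 x^2, the coefficients solve the normal equations G · a = b where
  G_{ij} = <φ_i, φ_j> and b_i = <f, φ_i>, with φ_0 = 1, φ_1 = x, φ_2 = x^2.
G =
  [2, 0, 2/3]
  [0, 2/3, 0]
  [2/3, 0, 2/5],
b = (-2/3, -8/5, 2/15).
Solving gives a_0 = -1, a_1 = -12/5, a_2 = 2, so
  g(x) = 2*x^2 - 12*x/5 - 1.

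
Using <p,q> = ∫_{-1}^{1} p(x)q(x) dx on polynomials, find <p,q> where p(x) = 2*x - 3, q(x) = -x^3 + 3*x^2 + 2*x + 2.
<p,q> = -242/15

Expand the product: p(x)·q(x) = -2*x^4 + 9*x^3 - 5*x^2 - 2*x - 6.
∫_{-1}^{1} of each monomial x^k gives [2/(k+1) if k even, 0 if k odd]. Integrating term-by-term (or equivalently evaluating the antiderivative F(x) = -2*x^5/5 + 9*x^4/4 - 5*x^3/3 - x^2 - 6*x at the endpoints):
  F(1) − F(−1) = -409/60 − (559/60) = -242/15.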